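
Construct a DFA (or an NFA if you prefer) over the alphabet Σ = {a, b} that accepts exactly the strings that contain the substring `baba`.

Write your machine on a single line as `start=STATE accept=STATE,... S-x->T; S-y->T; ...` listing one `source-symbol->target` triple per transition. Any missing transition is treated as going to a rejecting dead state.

start=S0; accept=S4; S0-a->S0; S0-b->S1; S1-a->S2; S1-b->S1; S2-a->S0; S2-b->S3; S3-a->S4; S3-b->S1; S4-a->S4; S4-b->S4

Track how much of `baba` has been matched so far: state S0 is no progress, S4 is the absorbing accept state reached once `baba` has occurred. Intermediate states record partial matches; on a mismatch, fall back to the longest reusable overlap.
A 5-state machine:
        a   b  
>  S0   S0  S1 
   S1   S2  S1 
   S2   S0  S3 
   S3   S4  S1 
 * S4   S4  S4 
(> = start, * = accepting)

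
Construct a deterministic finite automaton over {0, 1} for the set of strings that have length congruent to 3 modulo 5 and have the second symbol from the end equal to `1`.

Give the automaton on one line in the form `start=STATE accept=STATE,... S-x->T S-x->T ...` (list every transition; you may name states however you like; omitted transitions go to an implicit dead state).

start=q0 accept=q9,q10 q0-0->q1 q0-1->q2 q1-0->q3 q1-1->q4 q2-0->q5 q2-1->q6 q3-0->q7 q3-1->q8 q4-0->q9 q4-1->q10 q5-0->q7 q5-1->q8 q6-0->q9 q6-1->q10 q7-0->q11 q7-1->q12 q8-0->q13 q8-1->q14 q9-0->q11 q9-1->q12 q10-0->q13 q10-1->q14 q11-0->q15 q11-1->q16 q12-0->q17 q12-1->q18 q13-0->q15 q13-1->q16 q14-0->q17 q14-1->q18 q15-0->q19 q15-1->q20 q16-0->q21 q16-1->q22 q17-0->q19 q17-1->q20 q18-0->q21 q18-1->q22 q19-0->q3 q19-1->q4 q20-0->q5 q20-1->q6 q21-0->q3 q21-1->q4 q22-0->q5 q22-1->q6

Build one automaton per condition and run them in lockstep. The first has 5 states tracking the input length modulo 5; the second has 7 states tracking the last 2 symbols read. A product state is a pair (one from each), accepting exactly when both do.
          0    1  
>  q0     q1   q2 
   q1     q3   q4 
   q2     q5   q6 
   q3     q7   q8 
   q4     q9  q10 
   q5     q7   q8 
   q6     q9  q10 
   q7    q11  q12 
   q8    q13  q14 
 * q9    q11  q12 
 * q10   q13  q14 
   q11   q15  q16 
   q12   q17  q18 
   q13   q15  q16 
   q14   q17  q18 
   q15   q19  q20 
   q16   q21  q22 
   q17   q19  q20 
   q18   q21  q22 
   q19    q3   q4 
   q20    q5   q6 
   q21    q3   q4 
   q22    q5   q6 
(> = start, * = accepting)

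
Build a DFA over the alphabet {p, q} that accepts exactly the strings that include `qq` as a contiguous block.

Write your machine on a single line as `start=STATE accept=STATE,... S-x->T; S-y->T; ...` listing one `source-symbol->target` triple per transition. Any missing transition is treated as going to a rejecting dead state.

start=A; accept=C; A-p->A; A-q->B; B-p->A; B-q->C; C-p->C; C-q->C

States A..B record the length of the longest prefix of `qq` that matches the current input suffix. Reaching C means `qq` has been seen, and we stay there forever. Accept from C.
A 3-state machine:
       p  q 
>  A   A  B 
   B   A  C 
 * C   C  C 
(> = start, * = accepting)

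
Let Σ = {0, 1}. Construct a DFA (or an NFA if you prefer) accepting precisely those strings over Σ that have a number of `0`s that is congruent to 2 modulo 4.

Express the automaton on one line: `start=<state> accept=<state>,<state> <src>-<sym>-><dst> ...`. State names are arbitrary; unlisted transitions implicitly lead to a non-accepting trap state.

start=q0 accept=q2 q0-0->q1 q0-1->q0 q1-0->q2 q1-1->q1 q2-0->q3 q2-1->q2 q3-0->q0 q3-1->q3

The only thing that matters is how many `0`s have appeared, reduced mod 4. Use one state per residue: q0 for 0, …, q3 for 3. Reading `0` moves to the next residue; anything else stays put. q2 is accepting.
4 states suffice.
        0   1  
>  q0   q1  q0 
   q1   q2  q1 
 * q2   q3  q2 
   q3   q0  q3 
(> = start, * = accepting)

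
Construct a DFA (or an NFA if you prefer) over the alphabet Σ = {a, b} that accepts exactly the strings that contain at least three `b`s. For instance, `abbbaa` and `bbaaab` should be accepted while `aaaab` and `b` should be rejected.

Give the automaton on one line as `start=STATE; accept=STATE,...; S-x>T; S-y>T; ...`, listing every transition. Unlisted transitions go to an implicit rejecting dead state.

start=s0; accept=s3,s4; s0-a>s0; s0-b>s1; s1-a>s1; s1-b>s2; s2-a>s2; s2-b>s3; s3-a>s3; s3-b>s4; s4-a>s4; s4-b>s4

Only the number of `b`s matters, and only up to 4. Make a chain s0 → s1 → s2 → s3 → s4 advanced by each `b` (with s4 absorbing); every other symbol self-loops. The accepting set is {s3, s4}.
With 5 states:
        a   b  
>  s0   s0  s1 
   s1   s1  s2 
   s2   s2  s3 
 * s3   s3  s4 
 * s4   s4  s4 
(> = start, * = accepting)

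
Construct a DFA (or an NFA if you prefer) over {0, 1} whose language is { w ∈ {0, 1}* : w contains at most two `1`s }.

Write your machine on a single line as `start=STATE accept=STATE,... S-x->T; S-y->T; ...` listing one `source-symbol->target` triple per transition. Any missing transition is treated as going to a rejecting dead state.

Only the number of `1`s matters, and only up to 3. Make a chain S0 → S1 → S2 → S3 advanced by each `1` (with S3 absorbing); every other symbol self-loops. The accepting set is {S0, S1, S2}.
With 4 states:
        0   1  
>* S0   S0  S1 
 * S1   S1  S2 
 * S2   S2  S3 
   S3   S3  S3 
(> = start, * = accepting)

start=S0; accept=S0,S1,S2; S0-0->S0; S0-1->S1; S1-0->S1; S1-1->S2; S2-0->S2; S2-1->S3; S3-0->S3; S3-1->S3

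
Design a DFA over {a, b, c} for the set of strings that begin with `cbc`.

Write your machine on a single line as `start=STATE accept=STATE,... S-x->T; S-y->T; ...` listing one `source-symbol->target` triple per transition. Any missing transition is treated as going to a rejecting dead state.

start=q0; accept=q3; q0-a->q4; q0-b->q4; q0-c->q1; q1-a->q4; q1-b->q2; q1-c->q4; q2-a->q4; q2-b->q4; q2-c->q3; q3-a->q3; q3-b->q3; q3-c->q3; q4-a->q4; q4-b->q4; q4-c->q4

Walk along `cbc` while the input agrees: from q0 take `c` to q1, and so on. Any deviation drops to the rejecting sink q4. Once q3 is reached the prefix is confirmed and every continuation is accepted.
A 5-state machine:
        a   b   c  
>  q0   q4  q4  q1 
   q1   q4  q2  q4 
   q2   q4  q4  q3 
 * q3   q3  q3  q3 
   q4   q4  q4  q4 
(> = start, * = accepting)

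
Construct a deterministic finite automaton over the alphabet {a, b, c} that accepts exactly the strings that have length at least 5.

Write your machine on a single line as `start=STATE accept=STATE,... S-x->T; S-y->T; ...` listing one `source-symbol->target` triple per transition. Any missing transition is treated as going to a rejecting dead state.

Count input length up to 6: every symbol moves from q0 toward q6, which means 'more than 5' and absorbs. Accept from {q5, q6}.
        a   b   c  
>  q0   q1  q1  q1 
   q1   q2  q2  q2 
   q2   q3  q3  q3 
   q3   q4  q4  q4 
   q4   q5  q5  q5 
 * q5   q6  q6  q6 
 * q6   q6  q6  q6 
(> = start, * = accepting)

start=q0; accept=q5,q6; q0-a->q1; q0-b->q1; q0-c->q1; q1-a->q2; q1-b->q2; q1-c->q2; q2-a->q3; q2-b->q3; q2-c->q3; q3-a->q4; q3-b->q4; q3-c->q4; q4-a->q5; q4-b->q5; q4-c->q5; q5-a->q6; q5-b->q6; q5-c->q6; q6-a->q6; q6-b->q6; q6-c->q6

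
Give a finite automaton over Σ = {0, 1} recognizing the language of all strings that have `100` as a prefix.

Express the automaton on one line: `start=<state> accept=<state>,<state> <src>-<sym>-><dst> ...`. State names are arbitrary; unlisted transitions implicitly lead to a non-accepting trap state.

start=A accept=D A-0->E A-1->B B-0->C B-1->E C-0->D C-1->E D-0->D D-1->D E-0->E E-1->E

Walk along `100` while the input agrees: from A take `1` to B, and so on. Any deviation drops to the rejecting sink E. Once D is reached the prefix is confirmed and every continuation is accepted.
5 states suffice.
       0  1 
>  A   E  B 
   B   C  E 
   C   D  E 
 * D   D  D 
   E   E  E 
(> = start, * = accepting)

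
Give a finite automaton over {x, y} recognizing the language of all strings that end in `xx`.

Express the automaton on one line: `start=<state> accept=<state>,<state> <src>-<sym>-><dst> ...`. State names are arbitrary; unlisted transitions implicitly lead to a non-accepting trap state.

start=S0 accept=S2 S0-x->S1 S0-y->S0 S1-x->S2 S1-y->S0 S2-x->S2 S2-y->S0

Remember how much of `xx` the current input suffix matches. State S0 means no match yet; S1 means the last symbol is `x`; S2 means the last 2 symbols are `xx`. Only S2 accepts. On a mismatch, fall back to the longest proper suffix that is still a prefix of `xx`.
3 states suffice.
        x   y  
>  S0   S1  S0 
   S1   S2  S0 
 * S2   S2  S0 
(> = start, * = accepting)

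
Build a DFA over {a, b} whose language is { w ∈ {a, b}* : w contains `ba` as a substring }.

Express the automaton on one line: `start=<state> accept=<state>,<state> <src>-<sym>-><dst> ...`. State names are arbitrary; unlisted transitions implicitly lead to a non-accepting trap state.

start=S0 accept=S2 S0-a->S0 S0-b->S1 S1-a->S2 S1-b->S1 S2-a->S2 S2-b->S2

States S0..S1 record the length of the longest prefix of `ba` that matches the current input suffix. Reaching S2 means `ba` has been seen, and we stay there forever. Accept from S2.
With 3 states:
        a   b  
>  S0   S0  S1 
   S1   S2  S1 
 * S2   S2  S2 
(> = start, * = accepting)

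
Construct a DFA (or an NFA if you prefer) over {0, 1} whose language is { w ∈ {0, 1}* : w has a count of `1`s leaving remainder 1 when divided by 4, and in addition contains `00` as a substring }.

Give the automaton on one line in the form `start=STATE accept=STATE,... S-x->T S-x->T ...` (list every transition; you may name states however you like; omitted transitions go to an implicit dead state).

start=s0 accept=s6 s0-0->s1 s0-1->s2 s1-0->s3 s1-1->s2 s2-0->s4 s2-1->s5 s3-0->s3 s3-1->s6 s4-0->s6 s4-1->s5 s5-0->s7 s5-1->s8 s6-0->s6 s6-1->s9 s7-0->s9 s7-1->s8 s8-0->s10 s8-1->s0 s9-0->s9 s9-1->s11 s10-0->s11 s10-1->s0 s11-0->s11 s11-1->s3

Handle the two conditions separately and then intersect. One (4 states) tracks the count of `1`s modulo 4; the other (3 states) tracks whether and how much of `00` has been seen. Each combined state is a pair, one component from each; accept when both components accept.
12 states suffice.
          0    1  
>  s0     s1   s2 
   s1     s3   s2 
   s2     s4   s5 
   s3     s3   s6 
   s4     s6   s5 
   s5     s7   s8 
 * s6     s6   s9 
   s7     s9   s8 
   s8    s10   s0 
   s9     s9  s11 
   s10   s11   s0 
   s11   s11   s3 
(> = start, * = accepting)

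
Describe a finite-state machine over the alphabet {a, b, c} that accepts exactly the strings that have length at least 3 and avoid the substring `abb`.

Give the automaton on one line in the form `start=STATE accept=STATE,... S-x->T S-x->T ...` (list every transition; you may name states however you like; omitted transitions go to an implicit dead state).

Handle the two conditions separately and then intersect. The first has 5 states tracking the input length, saturating at 4; the second has 4 states tracking partial matches of the forbidden pattern `abb`. A product state is a pair (one from each), accepting exactly when both do. Equivalent product states are then merged.
With 10 states:
        a   b   c  
>  q0   q1  q2  q2 
   q1   q3  q4  q5 
   q2   q3  q5  q5 
   q3   q6  q7  q8 
   q4   q6  q9  q8 
   q5   q6  q8  q8 
 * q6   q6  q7  q8 
 * q7   q6  q9  q8 
 * q8   q6  q8  q8 
   q9   q9  q9  q9 
(> = start, * = accepting)

start=q0 accept=q6,q7,q8 q0-a->q1 q0-b->q2 q0-c->q2 q1-a->q3 q1-b->q4 q1-c->q5 q2-a->q3 q2-b->q5 q2-c->q5 q3-a->q6 q3-b->q7 q3-c->q8 q4-a->q6 q4-b->q9 q4-c->q8 q5-a->q6 q5-b->q8 q5-c->q8 q6-a->q6 q6-b->q7 q6-c->q8 q7-a->q6 q7-b->q9 q7-c->q8 q8-a->q6 q8-b->q8 q8-c->q8 q9-a->q9 q9-b->q9 q9-c->q9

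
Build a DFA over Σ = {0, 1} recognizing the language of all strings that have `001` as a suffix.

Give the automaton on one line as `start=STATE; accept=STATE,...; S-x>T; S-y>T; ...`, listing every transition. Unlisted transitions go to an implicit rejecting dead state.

Remember how much of `001` the current input suffix matches. State A means no match yet; B means the last symbol is `0`; C means the last 2 symbols are `00`; D means the last 3 symbols are `001`. Only D accepts. On a mismatch, fall back to the longest proper suffix that is still a prefix of `001`.
A 4-state machine:
       0  1 
>  A   B  A 
   B   C  A 
   C   C  D 
 * D   B  A 
(> = start, * = accepting)

start=A; accept=D; A-0>B; A-1>A; B-0>C; B-1>A; C-0>C; C-1>D; D-0>B; D-1>A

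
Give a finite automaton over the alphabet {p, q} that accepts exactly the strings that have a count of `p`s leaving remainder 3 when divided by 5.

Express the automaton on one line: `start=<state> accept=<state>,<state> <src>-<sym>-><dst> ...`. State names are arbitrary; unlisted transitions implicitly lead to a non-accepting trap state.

Keep the running count of `p`s modulo 5: each `p` advances along the cycle A → B → C → D → E → A while other symbols loop. Accept at D.
5 states suffice.
       p  q 
>  A   B  A 
   B   C  B 
   C   D  C 
 * D   E  D 
   E   A  E 
(> = start, * = accepting)

start=A accept=D A-p->B A-q->A B-p->C B-q->B C-p->D C-q->C D-p->E D-q->D E-p->A E-q->E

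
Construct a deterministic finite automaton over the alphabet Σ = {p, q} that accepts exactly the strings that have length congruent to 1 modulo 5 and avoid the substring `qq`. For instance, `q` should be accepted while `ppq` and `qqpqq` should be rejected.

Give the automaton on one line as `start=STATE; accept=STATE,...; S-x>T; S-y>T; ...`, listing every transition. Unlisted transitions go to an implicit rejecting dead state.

start=A; accept=B,C; A-p>B; A-q>C; B-p>D; B-q>E; C-p>D; C-q>F; D-p>G; D-q>H; E-p>G; E-q>F; F-p>F; F-q>F; G-p>I; G-q>J; H-p>I; H-q>F; I-p>A; I-q>K; J-p>A; J-q>F; K-p>B; K-q>F

Handle the two conditions separately and then intersect. The first has 5 states tracking the input length modulo 5; the second has 3 states tracking partial matches of the forbidden pattern `qq`. A product state is a pair (one from each), accepting exactly when both do. Equivalent product states are then merged.
With 11 states:
       p  q 
>  A   B  C 
 * B   D  E 
 * C   D  F 
   D   G  H 
   E   G  F 
   F   F  F 
   G   I  J 
   H   I  F 
   I   A  K 
   J   A  F 
   K   B  F 
(> = start, * = accepting)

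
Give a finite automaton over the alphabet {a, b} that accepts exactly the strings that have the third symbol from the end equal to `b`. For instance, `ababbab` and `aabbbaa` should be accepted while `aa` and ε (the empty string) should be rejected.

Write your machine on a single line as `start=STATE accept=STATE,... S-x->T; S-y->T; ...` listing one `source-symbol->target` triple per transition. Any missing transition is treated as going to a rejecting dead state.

start=q0; accept=q11,q12,q13,q14; q0-a->q1; q0-b->q2; q1-a->q3; q1-b->q4; q2-a->q5; q2-b->q6; q3-a->q7; q3-b->q8; q4-a->q9; q4-b->q10; q5-a->q11; q5-b->q12; q6-a->q13; q6-b->q14; q7-a->q7; q7-b->q8; q8-a->q9; q8-b->q10; q9-a->q11; q9-b->q12; q10-a->q13; q10-b->q14; q11-a->q7; q11-b->q8; q12-a->q9; q12-b->q10; q13-a->q11; q13-b->q12; q14-a->q13; q14-b->q14

Because acceptance depends on a position counted from the end, the machine has to buffer the most recent 3 symbols. Make each state the string of the last up-to-3 symbols read; on input `x` shift the window left and append `x`. Accept when the buffered window has length 3 and begins with `b`.
With 15 states:
          a    b  
>  q0     q1   q2 
   q1     q3   q4 
   q2     q5   q6 
   q3     q7   q8 
   q4     q9  q10 
   q5    q11  q12 
   q6    q13  q14 
   q7     q7   q8 
   q8     q9  q10 
   q9    q11  q12 
   q10   q13  q14 
 * q11    q7   q8 
 * q12    q9  q10 
 * q13   q11  q12 
 * q14   q13  q14 
(> = start, * = accepting)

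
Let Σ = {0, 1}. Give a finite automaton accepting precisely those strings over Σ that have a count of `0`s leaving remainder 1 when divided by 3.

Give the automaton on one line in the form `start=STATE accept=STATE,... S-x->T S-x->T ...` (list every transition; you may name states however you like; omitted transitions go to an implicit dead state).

start=S0 accept=S1 S0-0->S1 S0-1->S0 S1-0->S2 S1-1->S1 S2-0->S0 S2-1->S2

The only thing that matters is how many `0`s have appeared, reduced mod 3. Use one state per residue: S0 for 0, …, S2 for 2. Reading `0` moves to the next residue; anything else stays put. S1 is accepting.
3 states suffice.
        0   1  
>  S0   S1  S0 
 * S1   S2  S1 
   S2   S0  S2 
(> = start, * = accepting)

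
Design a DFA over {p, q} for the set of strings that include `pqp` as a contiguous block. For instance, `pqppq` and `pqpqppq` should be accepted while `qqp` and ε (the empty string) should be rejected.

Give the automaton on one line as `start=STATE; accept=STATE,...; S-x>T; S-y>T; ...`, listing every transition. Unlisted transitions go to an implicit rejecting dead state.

Track how much of `pqp` has been matched so far: state A is no progress, D is the absorbing accept state reached once `pqp` has occurred. Intermediate states record partial matches; on a mismatch, fall back to the longest reusable overlap.
       p  q 
>  A   B  A 
   B   B  C 
   C   D  A 
 * D   D  D 
(> = start, * = accepting)

start=A; accept=D; A-p>B; A-q>A; B-p>B; B-q>C; C-p>D; C-q>A; D-p>D; D-q>D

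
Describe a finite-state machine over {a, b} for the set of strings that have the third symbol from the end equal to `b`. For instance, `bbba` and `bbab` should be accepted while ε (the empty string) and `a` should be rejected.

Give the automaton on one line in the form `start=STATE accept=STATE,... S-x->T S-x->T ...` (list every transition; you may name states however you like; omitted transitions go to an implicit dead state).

start=s0 accept=s11,s12,s13,s14 s0-a->s1 s0-b->s2 s1-a->s3 s1-b->s4 s2-a->s5 s2-b->s6 s3-a->s7 s3-b->s8 s4-a->s9 s4-b->s10 s5-a->s11 s5-b->s12 s6-a->s13 s6-b->s14 s7-a->s7 s7-b->s8 s8-a->s9 s8-b->s10 s9-a->s11 s9-b->s12 s10-a->s13 s10-b->s14 s11-a->s7 s11-b->s8 s12-a->s9 s12-b->s10 s13-a->s11 s13-b->s12 s14-a->s13 s14-b->s14

Because acceptance depends on a position counted from the end, the machine has to buffer the most recent 3 symbols. Make each state the string of the last up-to-3 symbols read; on input `x` shift the window left and append `x`. Accept when the buffered window has length 3 and begins with `b`.
          a    b  
>  s0     s1   s2 
   s1     s3   s4 
   s2     s5   s6 
   s3     s7   s8 
   s4     s9  s10 
   s5    s11  s12 
   s6    s13  s14 
   s7     s7   s8 
   s8     s9  s10 
   s9    s11  s12 
   s10   s13  s14 
 * s11    s7   s8 
 * s12    s9  s10 
 * s13   s11  s12 
 * s14   s13  s14 
(> = start, * = accepting)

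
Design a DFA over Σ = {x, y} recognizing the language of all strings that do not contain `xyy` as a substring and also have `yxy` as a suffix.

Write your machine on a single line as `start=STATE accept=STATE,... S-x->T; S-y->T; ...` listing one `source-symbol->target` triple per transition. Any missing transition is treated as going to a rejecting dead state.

start=S0; accept=S6; S0-x->S1; S0-y->S2; S1-x->S1; S1-y->S3; S2-x->S4; S2-y->S2; S3-x->S4; S3-y->S5; S4-x->S1; S4-y->S6; S5-x->S7; S5-y->S5; S6-x->S4; S6-y->S5; S7-x->S8; S7-y->S9; S8-x->S8; S8-y->S5; S9-x->S7; S9-y->S5

Build one automaton per condition and run them in lockstep. The first has 4 states tracking partial matches of the forbidden pattern `xyy`; the second has 4 states tracking how much of the suffix `yxy` has currently been matched. A product state is a pair (one from each), accepting exactly when both do.
With 10 states:
        x   y  
>  S0   S1  S2 
   S1   S1  S3 
   S2   S4  S2 
   S3   S4  S5 
   S4   S1  S6 
   S5   S7  S5 
 * S6   S4  S5 
   S7   S8  S9 
   S8   S8  S5 
   S9   S7  S5 
(> = start, * = accepting)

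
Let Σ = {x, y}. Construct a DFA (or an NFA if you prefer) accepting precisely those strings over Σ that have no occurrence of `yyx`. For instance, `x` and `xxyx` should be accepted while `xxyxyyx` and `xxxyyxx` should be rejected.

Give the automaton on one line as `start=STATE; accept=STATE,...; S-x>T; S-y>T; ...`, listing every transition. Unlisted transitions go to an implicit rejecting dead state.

This is the complement of 'contains `yyx`'. Use the same substring-matching states — S0 through S3 holding how much of `yyx` has just been matched — but flip the accepting set: everything except the trap S3 accepts.
A 4-state machine:
        x   y  
>* S0   S0  S1 
 * S1   S0  S2 
 * S2   S3  S2 
   S3   S3  S3 
(> = start, * = accepting)

start=S0; accept=S0,S1,S2; S0-x>S0; S0-y>S1; S1-x>S0; S1-y>S2; S2-x>S3; S2-y>S2; S3-x>S3; S3-y>S3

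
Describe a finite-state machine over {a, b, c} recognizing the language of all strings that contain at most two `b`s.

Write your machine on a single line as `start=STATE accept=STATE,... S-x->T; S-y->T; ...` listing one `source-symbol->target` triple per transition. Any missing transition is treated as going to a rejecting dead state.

start=q0; accept=q0,q1,q2; q0-a->q0; q0-b->q1; q0-c->q0; q1-a->q1; q1-b->q2; q1-c->q1; q2-a->q2; q2-b->q3; q2-c->q2; q3-a->q3; q3-b->q3; q3-c->q3

Count `b`s, saturating at 3: states q0 through q2 mean 0 through 2 `b`s seen; q3 means more than 2. Each `b` increments (capped at q3); other symbols loop. Accept from {q0, q1, q2}.
4 states suffice.
        a   b   c  
>* q0   q0  q1  q0 
 * q1   q1  q2  q1 
 * q2   q2  q3  q2 
   q3   q3  q3  q3 
(> = start, * = accepting)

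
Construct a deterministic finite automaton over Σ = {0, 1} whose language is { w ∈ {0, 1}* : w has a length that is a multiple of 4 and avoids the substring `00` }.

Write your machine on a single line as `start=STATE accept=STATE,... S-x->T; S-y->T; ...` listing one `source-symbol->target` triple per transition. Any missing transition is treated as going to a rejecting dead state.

start=q0; accept=q0,q10; q0-0->q1; q0-1->q2; q1-0->q3; q1-1->q4; q2-0->q5; q2-1->q4; q3-0->q6; q3-1->q6; q4-0->q7; q4-1->q8; q5-0->q6; q5-1->q8; q6-0->q9; q6-1->q9; q7-0->q9; q7-1->q0; q8-0->q10; q8-1->q0; q9-0->q11; q9-1->q11; q10-0->q11; q10-1->q2; q11-0->q3; q11-1->q3

Run two small machines in parallel and take their product. The first has 4 states tracking the input length modulo 4; the second has 3 states tracking partial matches of the forbidden pattern `00`. A product state is a pair (one from each), accepting exactly when both do.
A 12-state machine:
          0    1  
>* q0     q1   q2 
   q1     q3   q4 
   q2     q5   q4 
   q3     q6   q6 
   q4     q7   q8 
   q5     q6   q8 
   q6     q9   q9 
   q7     q9   q0 
   q8    q10   q0 
   q9    q11  q11 
 * q10   q11   q2 
   q11    q3   q3 
(> = start, * = accepting)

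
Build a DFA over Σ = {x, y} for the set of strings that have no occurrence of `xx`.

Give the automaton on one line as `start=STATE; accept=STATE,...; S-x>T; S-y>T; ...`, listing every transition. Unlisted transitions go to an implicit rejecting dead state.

This is the complement of 'contains `xx`'. Use the same substring-matching states — A through C holding how much of `xx` has just been matched — but flip the accepting set: everything except the trap C accepts.
A 3-state machine:
       x  y 
>* A   B  A 
 * B   C  A 
   C   C  C 
(> = start, * = accepting)

start=A; accept=A,B; A-x>B; A-y>A; B-x>C; B-y>A; C-x>C; C-y>C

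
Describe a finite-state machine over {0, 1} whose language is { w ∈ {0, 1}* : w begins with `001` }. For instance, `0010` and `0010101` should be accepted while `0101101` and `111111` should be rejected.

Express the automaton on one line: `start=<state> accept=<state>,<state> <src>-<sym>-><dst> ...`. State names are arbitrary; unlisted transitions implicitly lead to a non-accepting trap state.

start=q0 accept=q3 q0-0->q1 q0-1->q4 q1-0->q2 q1-1->q4 q2-0->q4 q2-1->q3 q3-0->q3 q3-1->q3 q4-0->q4 q4-1->q4

Check the first 3 symbols one by one: q0 through q2 record how many have matched `001` so far; any wrong symbol goes to the dead state q4. After all 3 match we enter the accepting sink q3.
5 states suffice.
        0   1  
>  q0   q1  q4 
   q1   q2  q4 
   q2   q4  q3 
 * q3   q3  q3 
   q4   q4  q4 
(> = start, * = accepting)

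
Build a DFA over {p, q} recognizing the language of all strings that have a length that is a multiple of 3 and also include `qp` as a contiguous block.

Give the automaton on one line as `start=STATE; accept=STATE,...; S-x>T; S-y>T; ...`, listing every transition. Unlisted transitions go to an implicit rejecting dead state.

Run two small machines in parallel and take their product. One (3 states) tracks the input length modulo 3; the other (3 states) tracks whether and how much of `qp` has been seen. Each combined state is a pair, one component from each; accept when both components accept.
With 9 states:
        p   q  
>  S0   S1  S2 
   S1   S3  S4 
   S2   S5  S4 
   S3   S0  S6 
   S4   S7  S6 
   S5   S7  S7 
   S6   S8  S2 
 * S7   S8  S8 
   S8   S5  S5 
(> = start, * = accepting)

start=S0; accept=S7; S0-p>S1; S0-q>S2; S1-p>S3; S1-q>S4; S2-p>S5; S2-q>S4; S3-p>S0; S3-q>S6; S4-p>S7; S4-q>S6; S5-p>S7; S5-q>S7; S6-p>S8; S6-q>S2; S7-p>S8; S7-q>S8; S8-p>S5; S8-q>S5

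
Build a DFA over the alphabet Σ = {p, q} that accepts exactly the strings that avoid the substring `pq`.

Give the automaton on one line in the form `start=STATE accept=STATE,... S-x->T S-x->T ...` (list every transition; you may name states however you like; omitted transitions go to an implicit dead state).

Track partial matches of the forbidden pattern `pq`. State S2 is a dead state reached once `pq` has occurred; every other state accepts. S0 means no part of `pq` is currently matched.
3 states suffice.
        p   q  
>* S0   S1  S0 
 * S1   S1  S2 
   S2   S2  S2 
(> = start, * = accepting)

start=S0 accept=S0,S1 S0-p->S1 S0-q->S0 S1-p->S1 S1-q->S2 S2-p->S2 S2-q->S2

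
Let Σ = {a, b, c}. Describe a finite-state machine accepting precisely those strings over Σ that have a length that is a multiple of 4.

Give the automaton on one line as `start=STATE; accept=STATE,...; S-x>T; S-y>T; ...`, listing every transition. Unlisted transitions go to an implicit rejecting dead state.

Only the length mod 4 matters, so use a 4-cycle: from any state, every input symbol moves to the next state, wrapping s3 back to s0. Mark s0 accepting.
With 4 states:
        a   b   c  
>* s0   s1  s1  s1 
   s1   s2  s2  s2 
   s2   s3  s3  s3 
   s3   s0  s0  s0 
(> = start, * = accepting)

start=s0; accept=s0; s0-a>s1; s0-b>s1; s0-c>s1; s1-a>s2; s1-b>s2; s1-c>s2; s2-a>s3; s2-b>s3; s2-c>s3; s3-a>s0; s3-b>s0; s3-c>s0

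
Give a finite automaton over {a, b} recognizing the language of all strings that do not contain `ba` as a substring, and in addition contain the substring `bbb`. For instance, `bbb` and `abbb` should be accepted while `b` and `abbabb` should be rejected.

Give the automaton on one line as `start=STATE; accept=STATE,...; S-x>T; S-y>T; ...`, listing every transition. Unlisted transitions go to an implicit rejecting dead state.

start=q0; accept=q4; q0-a>q0; q0-b>q1; q1-a>q2; q1-b>q3; q2-a>q2; q2-b>q2; q3-a>q2; q3-b>q4; q4-a>q2; q4-b>q4

Run two small machines in parallel and take their product. One (3 states) tracks partial matches of the forbidden pattern `ba`; the other (4 states) tracks whether and how much of `bbb` has been seen. Each combined state is a pair, one component from each; accept when both components accept. After merging equivalent states the machine shrinks.
5 states suffice.
        a   b  
>  q0   q0  q1 
   q1   q2  q3 
   q2   q2  q2 
   q3   q2  q4 
 * q4   q2  q4 
(> = start, * = accepting)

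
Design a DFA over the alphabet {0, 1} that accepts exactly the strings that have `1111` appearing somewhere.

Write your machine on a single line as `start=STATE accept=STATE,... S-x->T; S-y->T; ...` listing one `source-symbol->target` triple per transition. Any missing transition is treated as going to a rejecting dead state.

start=A; accept=E; A-0->A; A-1->B; B-0->A; B-1->C; C-0->A; C-1->D; D-0->A; D-1->E; E-0->E; E-1->E

States A..D record the length of the longest prefix of `1111` that matches the current input suffix. Reaching E means `1111` has been seen, and we stay there forever. Accept from E.
       0  1 
>  A   A  B 
   B   A  C 
   C   A  D 
   D   A  E 
 * E   E  E 
(> = start, * = accepting)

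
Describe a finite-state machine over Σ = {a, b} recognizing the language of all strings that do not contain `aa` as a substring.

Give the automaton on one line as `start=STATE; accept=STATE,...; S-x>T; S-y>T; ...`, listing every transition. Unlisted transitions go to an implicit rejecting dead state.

start=s0; accept=s0,s1; s0-a>s1; s0-b>s0; s1-a>s2; s1-b>s0; s2-a>s2; s2-b>s2

Track partial matches of the forbidden pattern `aa`. State s2 is a dead state reached once `aa` has occurred; every other state accepts. s0 means no part of `aa` is currently matched.
With 3 states:
        a   b  
>* s0   s1  s0 
 * s1   s2  s0 
   s2   s2  s2 
(> = start, * = accepting)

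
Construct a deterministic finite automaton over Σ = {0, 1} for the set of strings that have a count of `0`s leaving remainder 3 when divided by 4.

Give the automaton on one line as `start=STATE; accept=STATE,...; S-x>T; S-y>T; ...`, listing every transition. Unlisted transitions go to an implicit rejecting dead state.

start=q0; accept=q3; q0-0>q1; q0-1>q0; q1-0>q2; q1-1>q1; q2-0>q3; q2-1>q2; q3-0>q0; q3-1>q3

Keep the running count of `0`s modulo 4: each `0` advances along the cycle q0 → q1 → q2 → q3 → q0 while other symbols loop. Accept at q3.
With 4 states:
        0   1  
>  q0   q1  q0 
   q1   q2  q1 
   q2   q3  q2 
 * q3   q0  q3 
(> = start, * = accepting)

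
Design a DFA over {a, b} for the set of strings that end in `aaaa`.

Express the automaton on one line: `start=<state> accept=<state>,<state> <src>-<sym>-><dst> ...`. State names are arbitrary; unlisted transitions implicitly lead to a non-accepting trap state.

start=q0 accept=q4 q0-a->q1 q0-b->q0 q1-a->q2 q1-b->q0 q2-a->q3 q2-b->q0 q3-a->q4 q3-b->q0 q4-a->q4 q4-b->q0

Remember how much of `aaaa` the current input suffix matches. State q0 means no match yet; q1 means the last symbol is `a`; q2 means the last 2 symbols are `aa`; q3 means the last 3 symbols are `aaa`; q4 means the last 4 symbols are `aaaa`. Only q4 accepts. On a mismatch, fall back to the longest proper suffix that is still a prefix of `aaaa`.
With 5 states:
        a   b  
>  q0   q1  q0 
   q1   q2  q0 
   q2   q3  q0 
   q3   q4  q0 
 * q4   q4  q0 
(> = start, * = accepting)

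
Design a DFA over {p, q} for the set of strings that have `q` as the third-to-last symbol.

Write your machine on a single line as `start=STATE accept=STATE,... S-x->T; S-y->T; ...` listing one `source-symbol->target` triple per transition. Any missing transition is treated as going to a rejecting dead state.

A DFA must remember the last 3 symbols (since which symbol is third-to-last isn't known until the input ends). Use one state per possible window of the last ≤3 symbols; accept from those whose window starts with `q`.
          p    q  
>  S0     S1   S2 
   S1     S3   S4 
   S2     S5   S6 
   S3     S7   S8 
   S4     S9  S10 
   S5    S11  S12 
   S6    S13  S14 
   S7     S7   S8 
   S8     S9  S10 
   S9    S11  S12 
   S10   S13  S14 
 * S11    S7   S8 
 * S12    S9  S10 
 * S13   S11  S12 
 * S14   S13  S14 
(> = start, * = accepting)

start=S0; accept=S11,S12,S13,S14; S0-p->S1; S0-q->S2; S1-p->S3; S1-q->S4; S2-p->S5; S2-q->S6; S3-p->S7; S3-q->S8; S4-p->S9; S4-q->S10; S5-p->S11; S5-q->S12; S6-p->S13; S6-q->S14; S7-p->S7; S7-q->S8; S8-p->S9; S8-q->S10; S9-p->S11; S9-q->S12; S10-p->S13; S10-q->S14; S11-p->S7; S11-q->S8; S12-p->S9; S12-q->S10; S13-p->S11; S13-q->S12; S14-p->S13; S14-q->S14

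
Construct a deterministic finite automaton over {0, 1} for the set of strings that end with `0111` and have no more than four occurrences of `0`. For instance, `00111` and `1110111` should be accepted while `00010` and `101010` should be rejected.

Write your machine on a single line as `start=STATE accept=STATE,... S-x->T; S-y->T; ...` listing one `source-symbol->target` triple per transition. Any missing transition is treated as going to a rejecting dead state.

start=q0; accept=q10,q14,q17,q19; q0-0->q1; q0-1->q0; q1-0->q2; q1-1->q3; q2-0->q4; q2-1->q5; q3-0->q2; q3-1->q6; q4-0->q7; q4-1->q8; q5-0->q4; q5-1->q9; q6-0->q2; q6-1->q10; q7-0->q11; q7-1->q12; q8-0->q7; q8-1->q13; q9-0->q4; q9-1->q14; q10-0->q2; q10-1->q15; q11-0->q11; q11-1->q11; q12-0->q11; q12-1->q16; q13-0->q7; q13-1->q17; q14-0->q4; q14-1->q18; q15-0->q2; q15-1->q15; q16-0->q11; q16-1->q19; q17-0->q7; q17-1->q20; q18-0->q4; q18-1->q18; q19-0->q11; q19-1->q11; q20-0->q7; q20-1->q20

Run two small machines in parallel and take their product. The first has 5 states tracking how much of the suffix `0111` has currently been matched; the second has 6 states tracking the count of `0`s, saturating at 5. A product state is a pair (one from each), accepting exactly when both do. Equivalent product states are then merged.
A 21-state machine:
          0    1  
>  q0     q1   q0 
   q1     q2   q3 
   q2     q4   q5 
   q3     q2   q6 
   q4     q7   q8 
   q5     q4   q9 
   q6     q2  q10 
   q7    q11  q12 
   q8     q7  q13 
   q9     q4  q14 
 * q10    q2  q15 
   q11   q11  q11 
   q12   q11  q16 
   q13    q7  q17 
 * q14    q4  q18 
   q15    q2  q15 
   q16   q11  q19 
 * q17    q7  q20 
   q18    q4  q18 
 * q19   q11  q11 
   q20    q7  q20 
(> = start, * = accepting)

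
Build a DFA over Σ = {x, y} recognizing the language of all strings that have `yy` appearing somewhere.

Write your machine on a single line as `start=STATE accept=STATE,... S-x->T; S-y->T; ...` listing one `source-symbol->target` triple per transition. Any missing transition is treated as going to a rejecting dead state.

start=q0; accept=q2; q0-x->q0; q0-y->q1; q1-x->q0; q1-y->q2; q2-x->q2; q2-y->q2

Track how much of `yy` has been matched so far: state q0 is no progress, q2 is the absorbing accept state reached once `yy` has occurred. Intermediate states record partial matches; on a mismatch, fall back to the longest reusable overlap.
        x   y  
>  q0   q0  q1 
   q1   q0  q2 
 * q2   q2  q2 
(> = start, * = accepting)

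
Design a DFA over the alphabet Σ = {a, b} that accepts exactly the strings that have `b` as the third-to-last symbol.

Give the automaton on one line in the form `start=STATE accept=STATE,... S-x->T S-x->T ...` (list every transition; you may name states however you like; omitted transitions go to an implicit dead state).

Because acceptance depends on a position counted from the end, the machine has to buffer the most recent 3 symbols. Make each state the string of the last up-to-3 symbols read; on input `x` shift the window left and append `x`. Accept when the buffered window has length 3 and begins with `b`.
          a    b  
>  s0     s1   s2 
   s1     s3   s4 
   s2     s5   s6 
   s3     s7   s8 
   s4     s9  s10 
   s5    s11  s12 
   s6    s13  s14 
   s7     s7   s8 
   s8     s9  s10 
   s9    s11  s12 
   s10   s13  s14 
 * s11    s7   s8 
 * s12    s9  s10 
 * s13   s11  s12 
 * s14   s13  s14 
(> = start, * = accepting)

start=s0 accept=s11,s12,s13,s14 s0-a->s1 s0-b->s2 s1-a->s3 s1-b->s4 s2-a->s5 s2-b->s6 s3-a->s7 s3-b->s8 s4-a->s9 s4-b->s10 s5-a->s11 s5-b->s12 s6-a->s13 s6-b->s14 s7-a->s7 s7-b->s8 s8-a->s9 s8-b->s10 s9-a->s11 s9-b->s12 s10-a->s13 s10-b->s14 s11-a->s7 s11-b->s8 s12-a->s9 s12-b->s10 s13-a->s11 s13-b->s12 s14-a->s13 s14-b->s14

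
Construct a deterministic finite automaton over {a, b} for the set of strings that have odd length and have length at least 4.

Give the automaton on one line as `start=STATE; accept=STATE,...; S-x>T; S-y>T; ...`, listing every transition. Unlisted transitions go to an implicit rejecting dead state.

start=q0; accept=q5; q0-a>q1; q0-b>q1; q1-a>q2; q1-b>q2; q2-a>q3; q2-b>q3; q3-a>q4; q3-b>q4; q4-a>q5; q4-b>q5; q5-a>q4; q5-b>q4

Run two small machines in parallel and take their product. The first has 2 states tracking the input length modulo 2; the second has 6 states tracking the input length, saturating at 5. A product state is a pair (one from each), accepting exactly when both do. Equivalent product states are then merged.
A 6-state machine:
        a   b  
>  q0   q1  q1 
   q1   q2  q2 
   q2   q3  q3 
   q3   q4  q4 
   q4   q5  q5 
 * q5   q4  q4 
(> = start, * = accepting)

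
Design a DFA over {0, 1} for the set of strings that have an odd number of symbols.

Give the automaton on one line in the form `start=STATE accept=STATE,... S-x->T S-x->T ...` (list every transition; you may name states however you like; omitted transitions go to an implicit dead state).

Only the length mod 2 matters, so use a 2-cycle: from any state, every input symbol moves to the next state, wrapping B back to A. Mark B accepting.
2 states suffice.
       0  1 
>  A   B  B 
 * B   A  A 
(> = start, * = accepting)

start=A accept=B A-0->B A-1->B B-0->A B-1->A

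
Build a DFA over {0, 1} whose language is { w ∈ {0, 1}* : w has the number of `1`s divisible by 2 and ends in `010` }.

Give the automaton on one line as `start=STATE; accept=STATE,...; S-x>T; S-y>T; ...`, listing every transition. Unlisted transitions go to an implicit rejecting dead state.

Build one automaton per condition and run them in lockstep. The first has 2 states tracking the count of `1`s modulo 2; the second has 4 states tracking how much of the suffix `010` has currently been matched. A product state is a pair (one from each), accepting exactly when both do. Equivalent product states are then merged.
5 states suffice.
        0   1  
>  S0   S0  S1 
   S1   S2  S0 
   S2   S2  S3 
   S3   S4  S1 
 * S4   S0  S1 
(> = start, * = accepting)

start=S0; accept=S4; S0-0>S0; S0-1>S1; S1-0>S2; S1-1>S0; S2-0>S2; S2-1>S3; S3-0>S4; S3-1>S1; S4-0>S0; S4-1>S1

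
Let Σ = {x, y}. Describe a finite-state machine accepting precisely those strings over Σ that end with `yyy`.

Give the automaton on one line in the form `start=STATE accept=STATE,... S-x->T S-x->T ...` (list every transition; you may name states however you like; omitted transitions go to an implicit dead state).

start=q0 accept=q3 q0-x->q0 q0-y->q1 q1-x->q0 q1-y->q2 q2-x->q0 q2-y->q3 q3-x->q0 q3-y->q3

Remember how much of `yyy` the current input suffix matches. State q0 means no match yet; q1 means the last symbol is `y`; q2 means the last 2 symbols are `yy`; q3 means the last 3 symbols are `yyy`. Only q3 accepts. On a mismatch, fall back to the longest proper suffix that is still a prefix of `yyy`.
        x   y  
>  q0   q0  q1 
   q1   q0  q2 
   q2   q0  q3 
 * q3   q0  q3 
(> = start, * = accepting)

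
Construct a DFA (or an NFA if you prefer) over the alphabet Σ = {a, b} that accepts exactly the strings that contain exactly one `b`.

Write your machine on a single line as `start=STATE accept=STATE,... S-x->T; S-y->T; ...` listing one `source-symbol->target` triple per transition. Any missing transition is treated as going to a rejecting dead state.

Count `b`s, saturating at 2: state s0 means no `b` yet, s1 means one `b` seen, s2 means more than one. Each `b` increments (capped at s2); other symbols loop. Accept from {s1}.
With 3 states:
        a   b  
>  s0   s0  s1 
 * s1   s1  s2 
   s2   s2  s2 
(> = start, * = accepting)

start=s0; accept=s1; s0-a->s0; s0-b->s1; s1-a->s1; s1-b->s2; s2-a->s2; s2-b->s2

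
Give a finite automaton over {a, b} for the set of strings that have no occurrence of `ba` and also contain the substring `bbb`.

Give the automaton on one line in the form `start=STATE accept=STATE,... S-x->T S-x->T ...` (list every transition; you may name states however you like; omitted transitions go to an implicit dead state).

start=q0 accept=q4 q0-a->q0 q0-b->q1 q1-a->q2 q1-b->q3 q2-a->q2 q2-b->q2 q3-a->q2 q3-b->q4 q4-a->q2 q4-b->q4

Build one automaton per condition and run them in lockstep. One (3 states) tracks partial matches of the forbidden pattern `ba`; the other (4 states) tracks whether and how much of `bbb` has been seen. Each combined state is a pair, one component from each; accept when both components accept. Minimizing collapses redundant product states.
5 states suffice.
        a   b  
>  q0   q0  q1 
   q1   q2  q3 
   q2   q2  q2 
   q3   q2  q4 
 * q4   q2  q4 
(> = start, * = accepting)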